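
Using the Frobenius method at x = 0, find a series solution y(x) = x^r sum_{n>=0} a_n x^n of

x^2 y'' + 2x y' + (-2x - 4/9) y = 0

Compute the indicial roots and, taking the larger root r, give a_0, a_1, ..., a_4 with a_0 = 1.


Write in Frobenius form y'' + (p(x)/x) y' + (q(x)/x^2) y = 0:
  p(x) = 2,  q(x) = -2x - 4/9.
Indicial equation: r(r-1) + (2) r + (-4/9) = 0 -> roots r_1 = 1/3, r_2 = -4/3.
Take r = r_1 = 1/3. Let y(x) = x^r sum_{n>=0} a_n x^n with a_0 = 1.
Substitute y = x^r sum a_n x^n and match x^{r+n}. The recurrence is
  D(n) a_n - 2 a_{n-1} = 0,  where D(n) = (r+n)(r+n-1) + (2)(r+n) + (-4/9).
  a_n = 2 / D(n) * a_{n-1}.
Since the indicial polynomial factors as (r - r_1)(r - r_2), D(n) = (r_1 + n - r_1)(r_1 + n - r_2) = n(n + 5/3).
Evaluating step by step (a_0 = 1):
  n = 1: D(1) = 1(1 + 5/3) = 8/3; numerator = 2(1) = 2; a_1 = (2)/(8/3) = 3/4
  n = 2: D(2) = 2(2 + 5/3) = 22/3; numerator = 2(3/4) = 3/2; a_2 = (3/2)/(22/3) = 9/44
  n = 3: D(3) = 3(3 + 5/3) = 14; numerator = 2(9/44) = 9/22; a_3 = (9/22)/(14) = 9/308
  n = 4: D(4) = 4(4 + 5/3) = 68/3; numerator = 2(9/308) = 9/154; a_4 = (9/154)/(68/3) = 27/10472

r = 1/3; a_0 = 1; a_1 = 3/4; a_2 = 9/44; a_3 = 9/308; a_4 = 27/10472


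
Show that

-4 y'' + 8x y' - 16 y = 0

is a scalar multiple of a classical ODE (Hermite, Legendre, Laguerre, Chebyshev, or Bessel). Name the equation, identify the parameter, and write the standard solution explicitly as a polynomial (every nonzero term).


All three coefficients share the factor -4; dividing through by -4 gives  y'' - 2x y' + 4 y = 0.
This matches the Hermite equation y'' - 2x y' + 2n y = 0 with 2n = 4, so n = 2; the polynomial solution is H_2(x).
With y = sum_k a_k x^k, matching x^k gives (k+2)(k+1) a_{k+2} = 2(k - n) a_k = 2(k - 2) a_k. The right side vanishes at k = 2, so the series with the parity of 2 terminates at degree 2.
Standard normalization: leading coefficient of H_n is 2^n, so a_2 = 2^2 = 4. Work downward with a_k = (k+1)(k+2) a_{k+2} / (2(k - n)):
  a_0 = (1)(2)(4) / (2(0 - 2)) = 8/(-4) = -2
Hence H_2(x) = 4 x^2 - 2.

H_2(x); series = 4 x^2 - 2


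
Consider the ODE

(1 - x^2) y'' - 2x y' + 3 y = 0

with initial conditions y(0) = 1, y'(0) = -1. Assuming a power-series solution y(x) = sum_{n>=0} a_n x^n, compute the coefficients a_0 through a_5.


Ansatz: y(x) = sum_{n>=0} a_n x^n, so y'(x) = sum_{n>=1} n a_n x^(n-1) and y''(x) = sum_{n>=2} n(n-1) a_n x^(n-2).
Substitute into P(x) y'' + Q(x) y' + R(x) y = 0 with P(x) = 1 - x^2, Q(x) = -2x, R(x) = 3, and match powers of x.
Initial conditions: a_0 = 1, a_1 = -1.
Setting the coefficient of each power of x to zero and solving order by order (substituting the coefficients already found):
  x^0: 2 a_2 + 3 a_0 = 0  ->  2 a_2 = -3 a_0 = -3  ->  a_2 = -3/2
  x^1: 6 a_3 + a_1 = 0  ->  6 a_3 = -a_1 = 1  ->  a_3 = 1/6
  x^2: 12 a_4 - 3 a_2 = 0  ->  12 a_4 = 3 a_2 = -9/2  ->  a_4 = -3/8
  x^3: 20 a_5 - 9 a_3 = 0  ->  20 a_5 = 9 a_3 = 3/2  ->  a_5 = 3/40
Truncated series: y(x) = 1 - x - (3/2) x^2 + (1/6) x^3 - (3/8) x^4 + (3/40) x^5 + O(x^6).

a_0 = 1; a_1 = -1; a_2 = -3/2; a_3 = 1/6; a_4 = -3/8; a_5 = 3/40


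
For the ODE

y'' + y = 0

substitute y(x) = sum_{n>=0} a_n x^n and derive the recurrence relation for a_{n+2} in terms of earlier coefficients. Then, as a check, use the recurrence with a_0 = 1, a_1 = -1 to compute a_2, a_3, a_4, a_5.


Substitute y = sum_n a_n x^n into y'' + (const) y = 0.
y''(x) = sum_{n>=0} (n+2)(n+1) a_{n+2} x^n.
The ODE becomes sum_n [(n+2)(n+1) a_{n+2} + 1 a_n] x^n = 0.
Setting each coefficient to zero gives the recurrence:
  (n+2)(n+1) a_{n+2} + 1 a_n = 0,
  a_{n+2} = -1 / ((n+1)(n+2)) a_n.

Check with a_0 = 1, a_1 = -1 (apply the recurrence for n = 0, 1, 2, 3): a_0 = 1, a_1 = -1, a_2 = -1/2, a_3 = 1/6, a_4 = 1/24, a_5 = -1/120.

a_{n+2} = -1/((n+1)(n+2)) * a_n; check: a_0 = 1, a_1 = -1, a_2 = -1/2, a_3 = 1/6, a_4 = 1/24, a_5 = -1/120


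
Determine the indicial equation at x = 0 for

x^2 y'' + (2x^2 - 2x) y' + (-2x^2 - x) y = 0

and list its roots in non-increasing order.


Divide by x^2 to reach normal form y'' + P_1(x) y' + P_2(x) y = 0 with P_1(x) = 2 - 2/x and P_2(x) = -2 - 1/x.
x = 0 is a singular point because the y'-coefficient 2 - 2/x has a pole at x = 0 and the y-coefficient -2 - 1/x has a pole at x = 0.
It is a regular singular point because x P_1(x) = p(x) = 2x - 2 and x^2 P_2(x) = q(x) = -2x^2 - x are polynomials, hence analytic at x = 0.
p(0) = -2,  q(0) = 0.
Indicial equation: r(r-1) + p(0) r + q(0) = 0, i.e. r^2 + (p(0) - 1) r + q(0) = 0, i.e. r^2 - 3 r = 0.
Discriminant: (-3)^2 - 4(0) = 9, so r = (3 ± 3)/2.
Solving: r_1 = 3, r_2 = 0.

indicial: r^2 - 3 r = 0; roots r_1 = 3, r_2 = 0


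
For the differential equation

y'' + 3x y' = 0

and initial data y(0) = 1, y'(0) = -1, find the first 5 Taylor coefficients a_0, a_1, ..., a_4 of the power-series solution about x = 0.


Ansatz: y(x) = sum_{n>=0} a_n x^n, so y'(x) = sum_{n>=1} n a_n x^(n-1) and y''(x) = sum_{n>=2} n(n-1) a_n x^(n-2).
Substitute into P(x) y'' + Q(x) y' + R(x) y = 0 with P(x) = 1, Q(x) = 3x, R(x) = 0, and match powers of x.
Initial conditions: a_0 = 1, a_1 = -1.
Setting the coefficient of each power of x to zero and solving order by order (substituting the coefficients already found):
  x^0: 2 a_2 = 0  ->  a_2 = 0
  x^1: 6 a_3 + 3 a_1 = 0  ->  6 a_3 = -3 a_1 = 3  ->  a_3 = 1/2
  x^2: 12 a_4 + 6 a_2 = 0  ->  12 a_4 = -6 a_2 = 0  ->  a_4 = 0
Truncated series: y(x) = 1 - x + (1/2) x^3 + O(x^5).

a_0 = 1; a_1 = -1; a_2 = 0; a_3 = 1/2; a_4 = 0


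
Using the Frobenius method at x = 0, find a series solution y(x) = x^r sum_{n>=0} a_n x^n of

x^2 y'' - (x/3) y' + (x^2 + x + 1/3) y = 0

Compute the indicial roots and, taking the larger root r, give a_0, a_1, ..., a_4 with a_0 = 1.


Write in Frobenius form y'' + (p(x)/x) y' + (q(x)/x^2) y = 0:
  p(x) = -1/3,  q(x) = x^2 + x + 1/3.
Indicial equation: r(r-1) + (-1/3) r + (1/3) = 0 -> roots r_1 = 1, r_2 = 1/3.
Take r = r_1 = 1. Let y(x) = x^r sum_{n>=0} a_n x^n with a_0 = 1.
Substitute y = x^r sum a_n x^n and match x^{r+n}. The recurrence is
  D(n) a_n + 1 a_{n-1} + 1 a_{n-2} = 0,  where D(n) = (r+n)(r+n-1) + (-1/3)(r+n) + (1/3).
  a_n = [-1 a_{n-1} - 1 a_{n-2}] / D(n).
Since the indicial polynomial factors as (r - r_1)(r - r_2), D(n) = (r_1 + n - r_1)(r_1 + n - r_2) = n(n + 2/3).
Evaluating step by step (a_0 = 1):
  n = 1: D(1) = 1(1 + 2/3) = 5/3; numerator = -1(1) = -1; a_1 = (-1)/(5/3) = -3/5
  n = 2: D(2) = 2(2 + 2/3) = 16/3; numerator = -1(-3/5) - 1(1) = -2/5; a_2 = (-2/5)/(16/3) = -3/40
  n = 3: D(3) = 3(3 + 2/3) = 11; numerator = -1(-3/40) - 1(-3/5) = 27/40; a_3 = (27/40)/(11) = 27/440
  n = 4: D(4) = 4(4 + 2/3) = 56/3; numerator = -1(27/440) - 1(-3/40) = 3/220; a_4 = (3/220)/(56/3) = 9/12320

r = 1; a_0 = 1; a_1 = -3/5; a_2 = -3/40; a_3 = 27/440; a_4 = 9/12320


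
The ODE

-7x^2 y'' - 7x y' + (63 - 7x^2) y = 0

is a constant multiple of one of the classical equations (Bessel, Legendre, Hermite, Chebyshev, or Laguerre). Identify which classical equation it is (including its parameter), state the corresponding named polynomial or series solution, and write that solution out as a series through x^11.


All three coefficients share the factor -7; dividing through by -7 gives  x^2 y'' + x y' + (x^2 - 9) y = 0.
This matches the Bessel equation x^2 y'' + x y' + (x^2 - nu^2) y = 0 with nu^2 = 9, so nu = 3; the solution bounded at x = 0 is J_3(x).
Frobenius at x = 0: indicial roots ±nu; for r = nu the recurrence k(k + 2nu) c_k = -c_{k-2} gives the standard series J_nu(x) = sum_{k>=0} (-1)^k / (k! (k+nu)!) (x/2)^(2k+nu). Evaluate the first 5 terms:
  k = 0: (-1)^0 / (0! * 3! * 2^3) x^3 = 1/(1*6*8) x^3 = (1/48) x^3
  k = 1: (-1)^1 / (1! * 4! * 2^5) x^5 = -1/(1*24*32) x^5 = (-1/768) x^5
  k = 2: (-1)^2 / (2! * 5! * 2^7) x^7 = 1/(2*120*128) x^7 = (1/30720) x^7
  k = 3: (-1)^3 / (3! * 6! * 2^9) x^9 = -1/(6*720*512) x^9 = (-1/2211840) x^9
  k = 4: (-1)^4 / (4! * 7! * 2^11) x^11 = 1/(24*5040*2048) x^11 = (1/247726080) x^11
Hence J_3(x) = x^11/247726080 - x^9/2211840 + x^7/30720 - x^5/768 + x^3/48 + ....

J_3(x); series = x^11/247726080 - x^9/2211840 + x^7/30720 - x^5/768 + x^3/48


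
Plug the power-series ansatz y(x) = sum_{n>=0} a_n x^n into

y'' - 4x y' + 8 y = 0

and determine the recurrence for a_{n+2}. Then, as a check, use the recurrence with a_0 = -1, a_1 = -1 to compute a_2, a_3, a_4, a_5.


Substitute y = sum_n a_n x^n.
y''(x) has coefficient (n+2)(n+1) a_{n+2} at x^n;
-4 x y'(x) has coefficient -4 n a_n at x^n (shift);
8 y(x) has coefficient 8 a_n at x^n.
Matching x^n: (n+2)(n+1) a_{n+2} + (-4n + 8) a_n = 0.
Thus a_{n+2} = (4n - 8) / ((n+1)(n+2)) * a_n.

Check with a_0 = -1, a_1 = -1 (apply the recurrence for n = 0, 1, 2, 3): a_0 = -1, a_1 = -1, a_2 = 4, a_3 = 2/3, a_4 = 0, a_5 = 2/15.

a_(n+2) = (4n - 8) / ((n+1)(n+2)) * a_n; check: a_0 = -1, a_1 = -1, a_2 = 4, a_3 = 2/3, a_4 = 0, a_5 = 2/15


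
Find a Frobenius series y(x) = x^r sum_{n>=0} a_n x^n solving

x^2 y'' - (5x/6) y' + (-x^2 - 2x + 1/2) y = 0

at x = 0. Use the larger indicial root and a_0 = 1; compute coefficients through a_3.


Write in Frobenius form y'' + (p(x)/x) y' + (q(x)/x^2) y = 0:
  p(x) = -5/6,  q(x) = -x^2 - 2x + 1/2.
Indicial equation: r(r-1) + (-5/6) r + (1/2) = 0 -> roots r_1 = 3/2, r_2 = 1/3.
Take r = r_1 = 3/2. Let y(x) = x^r sum_{n>=0} a_n x^n with a_0 = 1.
Substitute y = x^r sum a_n x^n and match x^{r+n}. The recurrence is
  D(n) a_n - 2 a_{n-1} - 1 a_{n-2} = 0,  where D(n) = (r+n)(r+n-1) + (-5/6)(r+n) + (1/2).
  a_n = [2 a_{n-1} + 1 a_{n-2}] / D(n).
Since the indicial polynomial factors as (r - r_1)(r - r_2), D(n) = (r_1 + n - r_1)(r_1 + n - r_2) = n(n + 7/6).
Evaluating step by step (a_0 = 1):
  n = 1: D(1) = 1(1 + 7/6) = 13/6; numerator = 2(1) = 2; a_1 = (2)/(13/6) = 12/13
  n = 2: D(2) = 2(2 + 7/6) = 19/3; numerator = 2(12/13) + 1(1) = 37/13; a_2 = (37/13)/(19/3) = 111/247
  n = 3: D(3) = 3(3 + 7/6) = 25/2; numerator = 2(111/247) + 1(12/13) = 450/247; a_3 = (450/247)/(25/2) = 36/247

r = 3/2; a_0 = 1; a_1 = 12/13; a_2 = 111/247; a_3 = 36/247


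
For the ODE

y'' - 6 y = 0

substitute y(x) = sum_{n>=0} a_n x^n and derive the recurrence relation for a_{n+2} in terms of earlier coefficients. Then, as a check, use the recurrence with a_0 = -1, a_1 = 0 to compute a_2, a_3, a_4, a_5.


Substitute y = sum_n a_n x^n into y'' + (const) y = 0.
y''(x) = sum_{n>=0} (n+2)(n+1) a_{n+2} x^n.
The ODE becomes sum_n [(n+2)(n+1) a_{n+2} - 6 a_n] x^n = 0.
Setting each coefficient to zero gives the recurrence:
  (n+2)(n+1) a_{n+2} - 6 a_n = 0,
  a_{n+2} = 6 / ((n+1)(n+2)) a_n.

Check with a_0 = -1, a_1 = 0 (apply the recurrence for n = 0, 1, 2, 3): a_0 = -1, a_1 = 0, a_2 = -3, a_3 = 0, a_4 = -3/2, a_5 = 0.

a_{n+2} = 6/((n+1)(n+2)) * a_n; check: a_0 = -1, a_1 = 0, a_2 = -3, a_3 = 0, a_4 = -3/2, a_5 = 0


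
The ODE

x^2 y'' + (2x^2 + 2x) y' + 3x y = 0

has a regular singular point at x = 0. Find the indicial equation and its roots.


Divide by x^2 to reach normal form y'' + P_1(x) y' + P_2(x) y = 0 with P_1(x) = 2 + 2/x and P_2(x) = 3/x.
x = 0 is a singular point because the y'-coefficient 2 + 2/x has a pole at x = 0 and the y-coefficient 3/x has a pole at x = 0.
It is a regular singular point because x P_1(x) = p(x) = 2x + 2 and x^2 P_2(x) = q(x) = 3x are polynomials, hence analytic at x = 0.
p(0) = 2,  q(0) = 0.
Indicial equation: r(r-1) + p(0) r + q(0) = 0, i.e. r^2 + (p(0) - 1) r + q(0) = 0, i.e. r^2 + 1 r = 0.
Discriminant: (1)^2 - 4(0) = 1, so r = (-1 ± 1)/2.
Solving: r_1 = 0, r_2 = -1.

indicial: r^2 + 1 r = 0; roots r_1 = 0, r_2 = -1


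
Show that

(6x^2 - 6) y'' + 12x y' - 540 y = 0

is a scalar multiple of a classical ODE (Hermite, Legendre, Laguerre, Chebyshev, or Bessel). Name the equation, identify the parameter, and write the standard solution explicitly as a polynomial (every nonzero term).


All three coefficients share the factor -6; dividing through by -6 gives  (1 - x^2) y'' - 2x y' + 90 y = 0.
This matches the Legendre equation (1 - x^2) y'' - 2x y' + n(n+1) y = 0 (note the -2x y' term) with n(n+1) = 90, so n = 9; the polynomial solution is P_9(x).
With y = sum_k a_k x^k, matching x^k gives (k+2)(k+1) a_{k+2} = [k(k+1) - n(n+1)] a_k = (k - 9)(k + 10) a_k. The right side vanishes at k = 9, so the series with the parity of 9 terminates at degree 9.
Standard normalization (P_n(1) = 1): leading coefficient (2n)!/(2^n (n!)^2) = 6402373705728000/(512*131681894400) = 12155/128, so a_9 = 12155/128. Work downward with a_k = (k+1)(k+2) a_{k+2} / ((k - 9)(k + 10)):
  a_7 = (8)(9)(12155/128) / ((7 - 9)(7 + 10)) = (109395/16)/(-34) = -6435/32
  a_5 = (6)(7)(-6435/32) / ((5 - 9)(5 + 10)) = (-135135/16)/(-60) = 9009/64
  a_3 = (4)(5)(9009/64) / ((3 - 9)(3 + 10)) = (45045/16)/(-78) = -1155/32
  a_1 = (2)(3)(-1155/32) / ((1 - 9)(1 + 10)) = (-3465/16)/(-88) = 315/128
Hence P_9(x) = 12155 x^9/128 - 6435 x^7/32 + 9009 x^5/64 - 1155 x^3/32 + 315 x/128.

P_9(x); series = 12155 x^9/128 - 6435 x^7/32 + 9009 x^5/64 - 1155 x^3/32 + 315 x/128


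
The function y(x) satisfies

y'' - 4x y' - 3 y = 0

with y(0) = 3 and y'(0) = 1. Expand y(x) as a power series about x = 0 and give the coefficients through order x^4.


Ansatz: y(x) = sum_{n>=0} a_n x^n, so y'(x) = sum_{n>=1} n a_n x^(n-1) and y''(x) = sum_{n>=2} n(n-1) a_n x^(n-2).
Substitute into P(x) y'' + Q(x) y' + R(x) y = 0 with P(x) = 1, Q(x) = -4x, R(x) = -3, and match powers of x.
Initial conditions: a_0 = 3, a_1 = 1.
Setting the coefficient of each power of x to zero and solving order by order (substituting the coefficients already found):
  x^0: 2 a_2 - 3 a_0 = 0  ->  2 a_2 = 3 a_0 = 9  ->  a_2 = 9/2
  x^1: 6 a_3 - 7 a_1 = 0  ->  6 a_3 = 7 a_1 = 7  ->  a_3 = 7/6
  x^2: 12 a_4 - 11 a_2 = 0  ->  12 a_4 = 11 a_2 = 99/2  ->  a_4 = 33/8
Truncated series: y(x) = 3 + x + (9/2) x^2 + (7/6) x^3 + (33/8) x^4 + O(x^5).

a_0 = 3; a_1 = 1; a_2 = 9/2; a_3 = 7/6; a_4 = 33/8


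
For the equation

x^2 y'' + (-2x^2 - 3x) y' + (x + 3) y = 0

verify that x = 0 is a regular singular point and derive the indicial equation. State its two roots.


Divide by x^2 to reach normal form y'' + P_1(x) y' + P_2(x) y = 0 with P_1(x) = -2 - 3/x and P_2(x) = 1/x + 3/x^2.
x = 0 is a singular point because the y'-coefficient -2 - 3/x has a pole at x = 0 and the y-coefficient 1/x + 3/x^2 has a pole at x = 0.
It is a regular singular point because x P_1(x) = p(x) = -2x - 3 and x^2 P_2(x) = q(x) = x + 3 are polynomials, hence analytic at x = 0.
p(0) = -3,  q(0) = 3.
Indicial equation: r(r-1) + p(0) r + q(0) = 0, i.e. r^2 + (p(0) - 1) r + q(0) = 0, i.e. r^2 - 4 r + 3 = 0.
Discriminant: (-4)^2 - 4(3) = 4, so r = (4 ± 2)/2.
Solving: r_1 = 3, r_2 = 1.

indicial: r^2 - 4 r + 3 = 0; roots r_1 = 3, r_2 = 1


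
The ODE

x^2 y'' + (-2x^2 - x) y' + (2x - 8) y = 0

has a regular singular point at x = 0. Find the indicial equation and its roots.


Divide by x^2 to reach normal form y'' + P_1(x) y' + P_2(x) y = 0 with P_1(x) = -2 - 1/x and P_2(x) = 2/x - 8/x^2.
x = 0 is a singular point because the y'-coefficient -2 - 1/x has a pole at x = 0 and the y-coefficient 2/x - 8/x^2 has a pole at x = 0.
It is a regular singular point because x P_1(x) = p(x) = -2x - 1 and x^2 P_2(x) = q(x) = 2x - 8 are polynomials, hence analytic at x = 0.
p(0) = -1,  q(0) = -8.
Indicial equation: r(r-1) + p(0) r + q(0) = 0, i.e. r^2 + (p(0) - 1) r + q(0) = 0, i.e. r^2 - 2 r - 8 = 0.
Discriminant: (-2)^2 - 4(-8) = 36, so r = (2 ± 6)/2.
Solving: r_1 = 4, r_2 = -2.

indicial: r^2 - 2 r - 8 = 0; roots r_1 = 4, r_2 = -2


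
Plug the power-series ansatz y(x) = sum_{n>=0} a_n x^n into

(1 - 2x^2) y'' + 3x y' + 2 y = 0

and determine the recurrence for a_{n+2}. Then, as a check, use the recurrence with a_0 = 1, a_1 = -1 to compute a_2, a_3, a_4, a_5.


Substitute y = sum_n a_n x^n.
(1 - 2 x^2) y'' contributes (n+2)(n+1) a_{n+2} - 2 n(n-1) a_n at x^n.
3 x y'(x) contributes 3 n a_n at x^n.
2 y(x) contributes 2 a_n at x^n.
Matching x^n: (n+2)(n+1) a_{n+2} + (-2 n(n-1) + 3 n + 2) a_n = 0.
Thus a_{n+2} = (2 n(n-1) - 3 n - 2) / ((n+1)(n+2)) * a_n.

Check with a_0 = 1, a_1 = -1 (apply the recurrence for n = 0, 1, 2, 3): a_0 = 1, a_1 = -1, a_2 = -1, a_3 = 5/6, a_4 = 1/3, a_5 = 1/24.

a_(n+2) = (2 n(n-1) - 3 n - 2) / ((n+1)(n+2)) * a_n; check: a_0 = 1, a_1 = -1, a_2 = -1, a_3 = 5/6, a_4 = 1/3, a_5 = 1/24


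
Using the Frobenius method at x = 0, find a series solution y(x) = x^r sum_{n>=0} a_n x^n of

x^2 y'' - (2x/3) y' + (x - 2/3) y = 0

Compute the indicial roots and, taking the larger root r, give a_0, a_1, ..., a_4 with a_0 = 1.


Write in Frobenius form y'' + (p(x)/x) y' + (q(x)/x^2) y = 0:
  p(x) = -2/3,  q(x) = x - 2/3.
Indicial equation: r(r-1) + (-2/3) r + (-2/3) = 0 -> roots r_1 = 2, r_2 = -1/3.
Take r = r_1 = 2. Let y(x) = x^r sum_{n>=0} a_n x^n with a_0 = 1.
Substitute y = x^r sum a_n x^n and match x^{r+n}. The recurrence is
  D(n) a_n + 1 a_{n-1} = 0,  where D(n) = (r+n)(r+n-1) + (-2/3)(r+n) + (-2/3).
  a_n = -1 / D(n) * a_{n-1}.
Since the indicial polynomial factors as (r - r_1)(r - r_2), D(n) = (r_1 + n - r_1)(r_1 + n - r_2) = n(n + 7/3).
Evaluating step by step (a_0 = 1):
  n = 1: D(1) = 1(1 + 7/3) = 10/3; numerator = -1(1) = -1; a_1 = (-1)/(10/3) = -3/10
  n = 2: D(2) = 2(2 + 7/3) = 26/3; numerator = -1(-3/10) = 3/10; a_2 = (3/10)/(26/3) = 9/260
  n = 3: D(3) = 3(3 + 7/3) = 16; numerator = -1(9/260) = -9/260; a_3 = (-9/260)/(16) = -9/4160
  n = 4: D(4) = 4(4 + 7/3) = 76/3; numerator = -1(-9/4160) = 9/4160; a_4 = (9/4160)/(76/3) = 27/316160

r = 2; a_0 = 1; a_1 = -3/10; a_2 = 9/260; a_3 = -9/4160; a_4 = 27/316160


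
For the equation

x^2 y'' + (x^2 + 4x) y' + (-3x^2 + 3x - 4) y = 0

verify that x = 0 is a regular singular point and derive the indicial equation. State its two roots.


Divide by x^2 to reach normal form y'' + P_1(x) y' + P_2(x) y = 0 with P_1(x) = 1 + 4/x and P_2(x) = -3 + 3/x - 4/x^2.
x = 0 is a singular point because the y'-coefficient 1 + 4/x has a pole at x = 0 and the y-coefficient -3 + 3/x - 4/x^2 has a pole at x = 0.
It is a regular singular point because x P_1(x) = p(x) = x + 4 and x^2 P_2(x) = q(x) = -3x^2 + 3x - 4 are polynomials, hence analytic at x = 0.
p(0) = 4,  q(0) = -4.
Indicial equation: r(r-1) + p(0) r + q(0) = 0, i.e. r^2 + (p(0) - 1) r + q(0) = 0, i.e. r^2 + 3 r - 4 = 0.
Discriminant: (3)^2 - 4(-4) = 25, so r = (-3 ± 5)/2.
Solving: r_1 = 1, r_2 = -4.

indicial: r^2 + 3 r - 4 = 0; roots r_1 = 1, r_2 = -4


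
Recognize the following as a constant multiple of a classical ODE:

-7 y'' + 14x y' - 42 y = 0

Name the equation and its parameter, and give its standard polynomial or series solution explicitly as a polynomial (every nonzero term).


All three coefficients share the factor -7; dividing through by -7 gives  y'' - 2x y' + 6 y = 0.
This matches the Hermite equation y'' - 2x y' + 2n y = 0 with 2n = 6, so n = 3; the polynomial solution is H_3(x).
With y = sum_k a_k x^k, matching x^k gives (k+2)(k+1) a_{k+2} = 2(k - n) a_k = 2(k - 3) a_k. The right side vanishes at k = 3, so the series with the parity of 3 terminates at degree 3.
Standard normalization: leading coefficient of H_n is 2^n, so a_3 = 2^3 = 8. Work downward with a_k = (k+1)(k+2) a_{k+2} / (2(k - n)):
  a_1 = (2)(3)(8) / (2(1 - 3)) = 48/(-4) = -12
Hence H_3(x) = 8 x^3 - 12 x.

H_3(x); series = 8 x^3 - 12 x


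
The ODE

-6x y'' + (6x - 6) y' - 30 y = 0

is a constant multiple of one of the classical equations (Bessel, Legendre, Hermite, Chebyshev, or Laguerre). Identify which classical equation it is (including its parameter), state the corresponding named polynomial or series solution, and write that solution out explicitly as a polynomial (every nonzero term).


All three coefficients share the factor -6; dividing through by -6 gives  x y'' + (1 - x) y' + 5 y = 0.
This matches the Laguerre equation x y'' + (1 - x) y' + n y = 0 with n = 5; the polynomial solution is L_5(x).
With y = sum_k a_k x^k, matching x^k gives (k+1)k a_{k+1} + (k+1) a_{k+1} - k a_k + n a_k = 0, i.e. (k+1)^2 a_{k+1} = (k - n) a_k = (k - 5) a_k. The right side vanishes at k = 5, so the series terminates at degree 5.
Standard normalization L_n(0) = 1 gives a_0 = 1. Work upward with a_{k+1} = (k - 5) a_k / (k+1)^2:
  a_1 = (0 - 5)(1) / 1^2 = -5/1 = -5
  a_2 = (1 - 5)(-5) / 2^2 = 20/4 = 5
  a_3 = (2 - 5)(5) / 3^2 = -15/9 = -5/3
  a_4 = (3 - 5)(-5/3) / 4^2 = (10/3)/16 = 5/24
  a_5 = (4 - 5)(5/24) / 5^2 = (-5/24)/25 = -1/120
Hence L_5(x) = -x^5/120 + 5 x^4/24 - 5 x^3/3 + 5 x^2 - 5 x + 1.

L_5(x); series = -x^5/120 + 5 x^4/24 - 5 x^3/3 + 5 x^2 - 5 x + 1


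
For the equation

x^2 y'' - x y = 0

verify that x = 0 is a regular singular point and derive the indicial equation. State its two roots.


Divide by x^2 to reach normal form y'' + P_1(x) y' + P_2(x) y = 0 with P_1(x) = 0 and P_2(x) = -1/x.
x = 0 is a singular point because the y-coefficient -1/x has a pole at x = 0.
It is a regular singular point because x P_1(x) = p(x) = 0 and x^2 P_2(x) = q(x) = -x are polynomials, hence analytic at x = 0.
p(0) = 0,  q(0) = 0.
Indicial equation: r(r-1) + p(0) r + q(0) = 0, i.e. r^2 + (p(0) - 1) r + q(0) = 0, i.e. r^2 - 1 r = 0.
Discriminant: (-1)^2 - 4(0) = 1, so r = (1 ± 1)/2.
Solving: r_1 = 1, r_2 = 0.

indicial: r^2 - 1 r = 0; roots r_1 = 1, r_2 = 0


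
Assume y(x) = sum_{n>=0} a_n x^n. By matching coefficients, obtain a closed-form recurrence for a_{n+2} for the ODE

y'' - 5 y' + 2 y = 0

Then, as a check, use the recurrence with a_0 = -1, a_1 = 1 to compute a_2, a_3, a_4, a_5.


Substitute y = sum_n a_n x^n.
y''(x) has coefficient (n+2)(n+1) a_{n+2} at x^n;
-5 y'(x) has coefficient -5 (n+1) a_{n+1} at x^n;
2 y(x) has coefficient 2 a_n at x^n.
Matching x^n: (n+2)(n+1) a_{n+2} - 5 (n+1) a_{n+1} + 2 a_n = 0.
Thus a_{n+2} = [5 (n+1) a_{n+1} - 2 a_n] / ((n+1)(n+2)).

Check with a_0 = -1, a_1 = 1 (apply the recurrence for n = 0, 1, 2, 3): a_0 = -1, a_1 = 1, a_2 = 7/2, a_3 = 11/2, a_4 = 151/24, a_5 = 689/120.

a_(n+2) = [5 (n+1) a_(n+1) - 2 a_n] / ((n+1)(n+2)); check: a_0 = -1, a_1 = 1, a_2 = 7/2, a_3 = 11/2, a_4 = 151/24, a_5 = 689/120


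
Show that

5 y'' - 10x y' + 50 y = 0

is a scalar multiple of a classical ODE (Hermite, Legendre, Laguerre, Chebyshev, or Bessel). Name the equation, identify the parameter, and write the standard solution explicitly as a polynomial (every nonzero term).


All three coefficients share the factor 5; dividing through by 5 gives  y'' - 2x y' + 10 y = 0.
This matches the Hermite equation y'' - 2x y' + 2n y = 0 with 2n = 10, so n = 5; the polynomial solution is H_5(x).
With y = sum_k a_k x^k, matching x^k gives (k+2)(k+1) a_{k+2} = 2(k - n) a_k = 2(k - 5) a_k. The right side vanishes at k = 5, so the series with the parity of 5 terminates at degree 5.
Standard normalization: leading coefficient of H_n is 2^n, so a_5 = 2^5 = 32. Work downward with a_k = (k+1)(k+2) a_{k+2} / (2(k - n)):
  a_3 = (4)(5)(32) / (2(3 - 5)) = 640/(-4) = -160
  a_1 = (2)(3)(-160) / (2(1 - 5)) = -960/(-8) = 120
Hence H_5(x) = 32 x^5 - 160 x^3 + 120 x.

H_5(x); series = 32 x^5 - 160 x^3 + 120 x


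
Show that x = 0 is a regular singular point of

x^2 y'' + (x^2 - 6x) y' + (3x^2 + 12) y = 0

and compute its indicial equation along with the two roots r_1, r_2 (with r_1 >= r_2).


Divide by x^2 to reach normal form y'' + P_1(x) y' + P_2(x) y = 0 with P_1(x) = 1 - 6/x and P_2(x) = 3 + 12/x^2.
x = 0 is a singular point because the y'-coefficient 1 - 6/x has a pole at x = 0 and the y-coefficient 3 + 12/x^2 has a pole at x = 0.
It is a regular singular point because x P_1(x) = p(x) = x - 6 and x^2 P_2(x) = q(x) = 3x^2 + 12 are polynomials, hence analytic at x = 0.
p(0) = -6,  q(0) = 12.
Indicial equation: r(r-1) + p(0) r + q(0) = 0, i.e. r^2 + (p(0) - 1) r + q(0) = 0, i.e. r^2 - 7 r + 12 = 0.
Discriminant: (-7)^2 - 4(12) = 1, so r = (7 ± 1)/2.
Solving: r_1 = 4, r_2 = 3.

indicial: r^2 - 7 r + 12 = 0; roots r_1 = 4, r_2 = 3


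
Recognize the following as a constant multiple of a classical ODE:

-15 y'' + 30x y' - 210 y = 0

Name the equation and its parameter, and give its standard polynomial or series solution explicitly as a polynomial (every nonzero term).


All three coefficients share the factor -15; dividing through by -15 gives  y'' - 2x y' + 14 y = 0.
This matches the Hermite equation y'' - 2x y' + 2n y = 0 with 2n = 14, so n = 7; the polynomial solution is H_7(x).
With y = sum_k a_k x^k, matching x^k gives (k+2)(k+1) a_{k+2} = 2(k - n) a_k = 2(k - 7) a_k. The right side vanishes at k = 7, so the series with the parity of 7 terminates at degree 7.
Standard normalization: leading coefficient of H_n is 2^n, so a_7 = 2^7 = 128. Work downward with a_k = (k+1)(k+2) a_{k+2} / (2(k - n)):
  a_5 = (6)(7)(128) / (2(5 - 7)) = 5376/(-4) = -1344
  a_3 = (4)(5)(-1344) / (2(3 - 7)) = -26880/(-8) = 3360
  a_1 = (2)(3)(3360) / (2(1 - 7)) = 20160/(-12) = -1680
Hence H_7(x) = 128 x^7 - 1344 x^5 + 3360 x^3 - 1680 x.

H_7(x); series = 128 x^7 - 1344 x^5 + 3360 x^3 - 1680 x


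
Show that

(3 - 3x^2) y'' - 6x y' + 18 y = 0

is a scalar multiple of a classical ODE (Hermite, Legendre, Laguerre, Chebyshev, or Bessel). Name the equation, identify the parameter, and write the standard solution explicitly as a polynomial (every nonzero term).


All three coefficients share the factor 3; dividing through by 3 gives  (1 - x^2) y'' - 2x y' + 6 y = 0.
This matches the Legendre equation (1 - x^2) y'' - 2x y' + n(n+1) y = 0 (note the -2x y' term) with n(n+1) = 6, so n = 2; the polynomial solution is P_2(x).
With y = sum_k a_k x^k, matching x^k gives (k+2)(k+1) a_{k+2} = [k(k+1) - n(n+1)] a_k = (k - 2)(k + 3) a_k. The right side vanishes at k = 2, so the series with the parity of 2 terminates at degree 2.
Standard normalization (P_n(1) = 1): leading coefficient (2n)!/(2^n (n!)^2) = 24/(4*4) = 3/2, so a_2 = 3/2. Work downward with a_k = (k+1)(k+2) a_{k+2} / ((k - 2)(k + 3)):
  a_0 = (1)(2)(3/2) / ((0 - 2)(0 + 3)) = 3/(-6) = -1/2
Hence P_2(x) = 3 x^2/2 - 1/2.

P_2(x); series = 3 x^2/2 - 1/2


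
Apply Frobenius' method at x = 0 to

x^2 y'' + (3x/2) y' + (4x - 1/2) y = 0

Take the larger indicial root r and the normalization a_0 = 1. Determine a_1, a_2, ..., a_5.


Write in Frobenius form y'' + (p(x)/x) y' + (q(x)/x^2) y = 0:
  p(x) = 3/2,  q(x) = 4x - 1/2.
Indicial equation: r(r-1) + (3/2) r + (-1/2) = 0 -> roots r_1 = 1/2, r_2 = -1.
Take r = r_1 = 1/2. Let y(x) = x^r sum_{n>=0} a_n x^n with a_0 = 1.
Substitute y = x^r sum a_n x^n and match x^{r+n}. The recurrence is
  D(n) a_n + 4 a_{n-1} = 0,  where D(n) = (r+n)(r+n-1) + (3/2)(r+n) + (-1/2).
  a_n = -4 / D(n) * a_{n-1}.
Since the indicial polynomial factors as (r - r_1)(r - r_2), D(n) = (r_1 + n - r_1)(r_1 + n - r_2) = n(n + 3/2).
Evaluating step by step (a_0 = 1):
  n = 1: D(1) = 1(1 + 3/2) = 5/2; numerator = -4(1) = -4; a_1 = (-4)/(5/2) = -8/5
  n = 2: D(2) = 2(2 + 3/2) = 7; numerator = -4(-8/5) = 32/5; a_2 = (32/5)/(7) = 32/35
  n = 3: D(3) = 3(3 + 3/2) = 27/2; numerator = -4(32/35) = -128/35; a_3 = (-128/35)/(27/2) = -256/945
  n = 4: D(4) = 4(4 + 3/2) = 22; numerator = -4(-256/945) = 1024/945; a_4 = (1024/945)/(22) = 512/10395
  n = 5: D(5) = 5(5 + 3/2) = 65/2; numerator = -4(512/10395) = -2048/10395; a_5 = (-2048/10395)/(65/2) = -4096/675675

r = 1/2; a_0 = 1; a_1 = -8/5; a_2 = 32/35; a_3 = -256/945; a_4 = 512/10395; a_5 = -4096/675675


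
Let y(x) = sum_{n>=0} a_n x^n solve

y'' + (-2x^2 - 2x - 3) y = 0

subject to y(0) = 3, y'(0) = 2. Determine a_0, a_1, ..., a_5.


Ansatz: y(x) = sum_{n>=0} a_n x^n, so y'(x) = sum_{n>=1} n a_n x^(n-1) and y''(x) = sum_{n>=2} n(n-1) a_n x^(n-2).
Substitute into P(x) y'' + Q(x) y' + R(x) y = 0 with P(x) = 1, Q(x) = 0, R(x) = -2x^2 - 2x - 3, and match powers of x.
Initial conditions: a_0 = 3, a_1 = 2.
Setting the coefficient of each power of x to zero and solving order by order (substituting the coefficients already found):
  x^0: 2 a_2 - 3 a_0 = 0  ->  2 a_2 = 3 a_0 = 9  ->  a_2 = 9/2
  x^1: 6 a_3 - 3 a_1 - 2 a_0 = 0  ->  6 a_3 = 3 a_1 + 2 a_0 = 12  ->  a_3 = 2
  x^2: 12 a_4 - 3 a_2 - 2 a_1 - 2 a_0 = 0  ->  12 a_4 = 3 a_2 + 2 a_1 + 2 a_0 = 47/2  ->  a_4 = 47/24
  x^3: 20 a_5 - 3 a_3 - 2 a_2 - 2 a_1 = 0  ->  20 a_5 = 3 a_3 + 2 a_2 + 2 a_1 = 19  ->  a_5 = 19/20
Truncated series: y(x) = 3 + 2 x + (9/2) x^2 + 2 x^3 + (47/24) x^4 + (19/20) x^5 + O(x^6).

a_0 = 3; a_1 = 2; a_2 = 9/2; a_3 = 2; a_4 = 47/24; a_5 = 19/20


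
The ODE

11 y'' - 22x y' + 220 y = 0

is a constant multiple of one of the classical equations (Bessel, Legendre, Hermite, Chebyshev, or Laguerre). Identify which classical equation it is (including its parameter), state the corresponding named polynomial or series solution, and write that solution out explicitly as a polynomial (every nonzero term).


All three coefficients share the factor 11; dividing through by 11 gives  y'' - 2x y' + 20 y = 0.
This matches the Hermite equation y'' - 2x y' + 2n y = 0 with 2n = 20, so n = 10; the polynomial solution is H_10(x).
With y = sum_k a_k x^k, matching x^k gives (k+2)(k+1) a_{k+2} = 2(k - n) a_k = 2(k - 10) a_k. The right side vanishes at k = 10, so the series with the parity of 10 terminates at degree 10.
Standard normalization: leading coefficient of H_n is 2^n, so a_10 = 2^10 = 1024. Work downward with a_k = (k+1)(k+2) a_{k+2} / (2(k - n)):
  a_8 = (9)(10)(1024) / (2(8 - 10)) = 92160/(-4) = -23040
  a_6 = (7)(8)(-23040) / (2(6 - 10)) = -1290240/(-8) = 161280
  a_4 = (5)(6)(161280) / (2(4 - 10)) = 4838400/(-12) = -403200
  a_2 = (3)(4)(-403200) / (2(2 - 10)) = -4838400/(-16) = 302400
  a_0 = (1)(2)(302400) / (2(0 - 10)) = 604800/(-20) = -30240
Hence H_10(x) = 1024 x^10 - 23040 x^8 + 161280 x^6 - 403200 x^4 + 302400 x^2 - 30240.

H_10(x); series = 1024 x^10 - 23040 x^8 + 161280 x^6 - 403200 x^4 + 302400 x^2 - 30240


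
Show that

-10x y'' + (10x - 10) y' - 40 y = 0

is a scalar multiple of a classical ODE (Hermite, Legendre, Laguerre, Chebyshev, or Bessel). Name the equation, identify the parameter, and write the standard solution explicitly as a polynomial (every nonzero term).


All three coefficients share the factor -10; dividing through by -10 gives  x y'' + (1 - x) y' + 4 y = 0.
This matches the Laguerre equation x y'' + (1 - x) y' + n y = 0 with n = 4; the polynomial solution is L_4(x).
With y = sum_k a_k x^k, matching x^k gives (k+1)k a_{k+1} + (k+1) a_{k+1} - k a_k + n a_k = 0, i.e. (k+1)^2 a_{k+1} = (k - n) a_k = (k - 4) a_k. The right side vanishes at k = 4, so the series terminates at degree 4.
Standard normalization L_n(0) = 1 gives a_0 = 1. Work upward with a_{k+1} = (k - 4) a_k / (k+1)^2:
  a_1 = (0 - 4)(1) / 1^2 = -4/1 = -4
  a_2 = (1 - 4)(-4) / 2^2 = 12/4 = 3
  a_3 = (2 - 4)(3) / 3^2 = -6/9 = -2/3
  a_4 = (3 - 4)(-2/3) / 4^2 = (2/3)/16 = 1/24
Hence L_4(x) = x^4/24 - 2 x^3/3 + 3 x^2 - 4 x + 1.

L_4(x); series = x^4/24 - 2 x^3/3 + 3 x^2 - 4 x + 1


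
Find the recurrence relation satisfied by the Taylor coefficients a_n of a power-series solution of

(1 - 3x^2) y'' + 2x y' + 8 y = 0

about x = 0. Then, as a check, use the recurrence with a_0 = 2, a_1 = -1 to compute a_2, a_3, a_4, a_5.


Substitute y = sum_n a_n x^n.
(1 - 3 x^2) y'' contributes (n+2)(n+1) a_{n+2} - 3 n(n-1) a_n at x^n.
2 x y'(x) contributes 2 n a_n at x^n.
8 y(x) contributes 8 a_n at x^n.
Matching x^n: (n+2)(n+1) a_{n+2} + (-3 n(n-1) + 2 n + 8) a_n = 0.
Thus a_{n+2} = (3 n(n-1) - 2 n - 8) / ((n+1)(n+2)) * a_n.

Check with a_0 = 2, a_1 = -1 (apply the recurrence for n = 0, 1, 2, 3): a_0 = 2, a_1 = -1, a_2 = -8, a_3 = 5/3, a_4 = 4, a_5 = 1/3.

a_(n+2) = (3 n(n-1) - 2 n - 8) / ((n+1)(n+2)) * a_n; check: a_0 = 2, a_1 = -1, a_2 = -8, a_3 = 5/3, a_4 = 4, a_5 = 1/3


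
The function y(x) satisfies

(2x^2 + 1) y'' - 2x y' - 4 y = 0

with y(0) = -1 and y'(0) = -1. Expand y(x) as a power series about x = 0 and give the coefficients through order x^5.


Ansatz: y(x) = sum_{n>=0} a_n x^n, so y'(x) = sum_{n>=1} n a_n x^(n-1) and y''(x) = sum_{n>=2} n(n-1) a_n x^(n-2).
Substitute into P(x) y'' + Q(x) y' + R(x) y = 0 with P(x) = 2x^2 + 1, Q(x) = -2x, R(x) = -4, and match powers of x.
Initial conditions: a_0 = -1, a_1 = -1.
Setting the coefficient of each power of x to zero and solving order by order (substituting the coefficients already found):
  x^0: 2 a_2 - 4 a_0 = 0  ->  2 a_2 = 4 a_0 = -4  ->  a_2 = -2
  x^1: 6 a_3 - 6 a_1 = 0  ->  6 a_3 = 6 a_1 = -6  ->  a_3 = -1
  x^2: 12 a_4 - 4 a_2 = 0  ->  12 a_4 = 4 a_2 = -8  ->  a_4 = -2/3
  x^3: 20 a_5 + 2 a_3 = 0  ->  20 a_5 = -2 a_3 = 2  ->  a_5 = 1/10
Truncated series: y(x) = -1 - x - 2 x^2 - x^3 - (2/3) x^4 + (1/10) x^5 + O(x^6).

a_0 = -1; a_1 = -1; a_2 = -2; a_3 = -1; a_4 = -2/3; a_5 = 1/10


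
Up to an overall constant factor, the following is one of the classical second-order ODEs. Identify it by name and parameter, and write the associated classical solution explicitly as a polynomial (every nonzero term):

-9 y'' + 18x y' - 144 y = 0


All three coefficients share the factor -9; dividing through by -9 gives  y'' - 2x y' + 16 y = 0.
This matches the Hermite equation y'' - 2x y' + 2n y = 0 with 2n = 16, so n = 8; the polynomial solution is H_8(x).
With y = sum_k a_k x^k, matching x^k gives (k+2)(k+1) a_{k+2} = 2(k - n) a_k = 2(k - 8) a_k. The right side vanishes at k = 8, so the series with the parity of 8 terminates at degree 8.
Standard normalization: leading coefficient of H_n is 2^n, so a_8 = 2^8 = 256. Work downward with a_k = (k+1)(k+2) a_{k+2} / (2(k - n)):
  a_6 = (7)(8)(256) / (2(6 - 8)) = 14336/(-4) = -3584
  a_4 = (5)(6)(-3584) / (2(4 - 8)) = -107520/(-8) = 13440
  a_2 = (3)(4)(13440) / (2(2 - 8)) = 161280/(-12) = -13440
  a_0 = (1)(2)(-13440) / (2(0 - 8)) = -26880/(-16) = 1680
Hence H_8(x) = 256 x^8 - 3584 x^6 + 13440 x^4 - 13440 x^2 + 1680.

H_8(x); series = 256 x^8 - 3584 x^6 + 13440 x^4 - 13440 x^2 + 1680


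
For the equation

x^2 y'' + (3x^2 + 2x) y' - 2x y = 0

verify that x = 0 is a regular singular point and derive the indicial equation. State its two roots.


Divide by x^2 to reach normal form y'' + P_1(x) y' + P_2(x) y = 0 with P_1(x) = 3 + 2/x and P_2(x) = -2/x.
x = 0 is a singular point because the y'-coefficient 3 + 2/x has a pole at x = 0 and the y-coefficient -2/x has a pole at x = 0.
It is a regular singular point because x P_1(x) = p(x) = 3x + 2 and x^2 P_2(x) = q(x) = -2x are polynomials, hence analytic at x = 0.
p(0) = 2,  q(0) = 0.
Indicial equation: r(r-1) + p(0) r + q(0) = 0, i.e. r^2 + (p(0) - 1) r + q(0) = 0, i.e. r^2 + 1 r = 0.
Discriminant: (1)^2 - 4(0) = 1, so r = (-1 ± 1)/2.
Solving: r_1 = 0, r_2 = -1.

indicial: r^2 + 1 r = 0; roots r_1 = 0, r_2 = -1


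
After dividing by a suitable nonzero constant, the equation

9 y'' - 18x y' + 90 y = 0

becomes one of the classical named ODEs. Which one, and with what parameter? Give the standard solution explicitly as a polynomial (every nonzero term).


All three coefficients share the factor 9; dividing through by 9 gives  y'' - 2x y' + 10 y = 0.
This matches the Hermite equation y'' - 2x y' + 2n y = 0 with 2n = 10, so n = 5; the polynomial solution is H_5(x).
With y = sum_k a_k x^k, matching x^k gives (k+2)(k+1) a_{k+2} = 2(k - n) a_k = 2(k - 5) a_k. The right side vanishes at k = 5, so the series with the parity of 5 terminates at degree 5.
Standard normalization: leading coefficient of H_n is 2^n, so a_5 = 2^5 = 32. Work downward with a_k = (k+1)(k+2) a_{k+2} / (2(k - n)):
  a_3 = (4)(5)(32) / (2(3 - 5)) = 640/(-4) = -160
  a_1 = (2)(3)(-160) / (2(1 - 5)) = -960/(-8) = 120
Hence H_5(x) = 32 x^5 - 160 x^3 + 120 x.

H_5(x); series = 32 x^5 - 160 x^3 + 120 x


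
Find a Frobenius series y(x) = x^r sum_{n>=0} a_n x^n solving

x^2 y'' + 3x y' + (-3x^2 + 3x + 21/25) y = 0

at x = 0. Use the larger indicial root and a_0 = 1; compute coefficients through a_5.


Write in Frobenius form y'' + (p(x)/x) y' + (q(x)/x^2) y = 0:
  p(x) = 3,  q(x) = -3x^2 + 3x + 21/25.
Indicial equation: r(r-1) + (3) r + (21/25) = 0 -> roots r_1 = -3/5, r_2 = -7/5.
Take r = r_1 = -3/5. Let y(x) = x^r sum_{n>=0} a_n x^n with a_0 = 1.
Substitute y = x^r sum a_n x^n and match x^{r+n}. The recurrence is
  D(n) a_n + 3 a_{n-1} - 3 a_{n-2} = 0,  where D(n) = (r+n)(r+n-1) + (3)(r+n) + (21/25).
  a_n = [-3 a_{n-1} + 3 a_{n-2}] / D(n).
Since the indicial polynomial factors as (r - r_1)(r - r_2), D(n) = (r_1 + n - r_1)(r_1 + n - r_2) = n(n + 4/5).
Evaluating step by step (a_0 = 1):
  n = 1: D(1) = 1(1 + 4/5) = 9/5; numerator = -3(1) = -3; a_1 = (-3)/(9/5) = -5/3
  n = 2: D(2) = 2(2 + 4/5) = 28/5; numerator = -3(-5/3) + 3(1) = 8; a_2 = (8)/(28/5) = 10/7
  n = 3: D(3) = 3(3 + 4/5) = 57/5; numerator = -3(10/7) + 3(-5/3) = -65/7; a_3 = (-65/7)/(57/5) = -325/399
  n = 4: D(4) = 4(4 + 4/5) = 96/5; numerator = -3(-325/399) + 3(10/7) = 895/133; a_4 = (895/133)/(96/5) = 4475/12768
  n = 5: D(5) = 5(5 + 4/5) = 29; numerator = -3(4475/12768) + 3(-325/399) = -2125/608; a_5 = (-2125/608)/(29) = -2125/17632

r = -3/5; a_0 = 1; a_1 = -5/3; a_2 = 10/7; a_3 = -325/399; a_4 = 4475/12768; a_5 = -2125/17632


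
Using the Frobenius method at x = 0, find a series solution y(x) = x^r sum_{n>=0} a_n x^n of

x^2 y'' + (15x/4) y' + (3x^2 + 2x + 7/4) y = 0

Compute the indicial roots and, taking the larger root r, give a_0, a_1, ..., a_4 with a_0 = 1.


Write in Frobenius form y'' + (p(x)/x) y' + (q(x)/x^2) y = 0:
  p(x) = 15/4,  q(x) = 3x^2 + 2x + 7/4.
Indicial equation: r(r-1) + (15/4) r + (7/4) = 0 -> roots r_1 = -1, r_2 = -7/4.
Take r = r_1 = -1. Let y(x) = x^r sum_{n>=0} a_n x^n with a_0 = 1.
Substitute y = x^r sum a_n x^n and match x^{r+n}. The recurrence is
  D(n) a_n + 2 a_{n-1} + 3 a_{n-2} = 0,  where D(n) = (r+n)(r+n-1) + (15/4)(r+n) + (7/4).
  a_n = [-2 a_{n-1} - 3 a_{n-2}] / D(n).
Since the indicial polynomial factors as (r - r_1)(r - r_2), D(n) = (r_1 + n - r_1)(r_1 + n - r_2) = n(n + 3/4).
Evaluating step by step (a_0 = 1):
  n = 1: D(1) = 1(1 + 3/4) = 7/4; numerator = -2(1) = -2; a_1 = (-2)/(7/4) = -8/7
  n = 2: D(2) = 2(2 + 3/4) = 11/2; numerator = -2(-8/7) - 3(1) = -5/7; a_2 = (-5/7)/(11/2) = -10/77
  n = 3: D(3) = 3(3 + 3/4) = 45/4; numerator = -2(-10/77) - 3(-8/7) = 284/77; a_3 = (284/77)/(45/4) = 1136/3465
  n = 4: D(4) = 4(4 + 3/4) = 19; numerator = -2(1136/3465) - 3(-10/77) = -922/3465; a_4 = (-922/3465)/(19) = -922/65835

r = -1; a_0 = 1; a_1 = -8/7; a_2 = -10/77; a_3 = 1136/3465; a_4 = -922/65835


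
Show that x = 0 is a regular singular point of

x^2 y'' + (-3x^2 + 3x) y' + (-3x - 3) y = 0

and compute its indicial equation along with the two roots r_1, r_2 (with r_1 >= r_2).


Divide by x^2 to reach normal form y'' + P_1(x) y' + P_2(x) y = 0 with P_1(x) = -3 + 3/x and P_2(x) = -3/x - 3/x^2.
x = 0 is a singular point because the y'-coefficient -3 + 3/x has a pole at x = 0 and the y-coefficient -3/x - 3/x^2 has a pole at x = 0.
It is a regular singular point because x P_1(x) = p(x) = 3 - 3x and x^2 P_2(x) = q(x) = -3x - 3 are polynomials, hence analytic at x = 0.
p(0) = 3,  q(0) = -3.
Indicial equation: r(r-1) + p(0) r + q(0) = 0, i.e. r^2 + (p(0) - 1) r + q(0) = 0, i.e. r^2 + 2 r - 3 = 0.
Discriminant: (2)^2 - 4(-3) = 16, so r = (-2 ± 4)/2.
Solving: r_1 = 1, r_2 = -3.

indicial: r^2 + 2 r - 3 = 0; roots r_1 = 1, r_2 = -3


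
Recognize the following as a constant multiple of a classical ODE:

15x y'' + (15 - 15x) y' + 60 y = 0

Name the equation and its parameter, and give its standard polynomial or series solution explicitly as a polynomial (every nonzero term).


All three coefficients share the factor 15; dividing through by 15 gives  x y'' + (1 - x) y' + 4 y = 0.
This matches the Laguerre equation x y'' + (1 - x) y' + n y = 0 with n = 4; the polynomial solution is L_4(x).
With y = sum_k a_k x^k, matching x^k gives (k+1)k a_{k+1} + (k+1) a_{k+1} - k a_k + n a_k = 0, i.e. (k+1)^2 a_{k+1} = (k - n) a_k = (k - 4) a_k. The right side vanishes at k = 4, so the series terminates at degree 4.
Standard normalization L_n(0) = 1 gives a_0 = 1. Work upward with a_{k+1} = (k - 4) a_k / (k+1)^2:
  a_1 = (0 - 4)(1) / 1^2 = -4/1 = -4
  a_2 = (1 - 4)(-4) / 2^2 = 12/4 = 3
  a_3 = (2 - 4)(3) / 3^2 = -6/9 = -2/3
  a_4 = (3 - 4)(-2/3) / 4^2 = (2/3)/16 = 1/24
Hence L_4(x) = x^4/24 - 2 x^3/3 + 3 x^2 - 4 x + 1.

L_4(x); series = x^4/24 - 2 x^3/3 + 3 x^2 - 4 x + 1


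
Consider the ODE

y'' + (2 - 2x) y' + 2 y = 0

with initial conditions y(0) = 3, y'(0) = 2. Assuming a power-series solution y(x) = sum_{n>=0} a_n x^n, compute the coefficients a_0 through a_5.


Ansatz: y(x) = sum_{n>=0} a_n x^n, so y'(x) = sum_{n>=1} n a_n x^(n-1) and y''(x) = sum_{n>=2} n(n-1) a_n x^(n-2).
Substitute into P(x) y'' + Q(x) y' + R(x) y = 0 with P(x) = 1, Q(x) = 2 - 2x, R(x) = 2, and match powers of x.
Initial conditions: a_0 = 3, a_1 = 2.
Setting the coefficient of each power of x to zero and solving order by order (substituting the coefficients already found):
  x^0: 2 a_2 + 2 a_1 + 2 a_0 = 0  ->  2 a_2 = -2 a_1 - 2 a_0 = -10  ->  a_2 = -5
  x^1: 6 a_3 + 4 a_2 = 0  ->  6 a_3 = -4 a_2 = 20  ->  a_3 = 10/3
  x^2: 12 a_4 + 6 a_3 - 2 a_2 = 0  ->  12 a_4 = -6 a_3 + 2 a_2 = -30  ->  a_4 = -5/2
  x^3: 20 a_5 + 8 a_4 - 4 a_3 = 0  ->  20 a_5 = -8 a_4 + 4 a_3 = 100/3  ->  a_5 = 5/3
Truncated series: y(x) = 3 + 2 x - 5 x^2 + (10/3) x^3 - (5/2) x^4 + (5/3) x^5 + O(x^6).

a_0 = 3; a_1 = 2; a_2 = -5; a_3 = 10/3; a_4 = -5/2; a_5 = 5/3
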